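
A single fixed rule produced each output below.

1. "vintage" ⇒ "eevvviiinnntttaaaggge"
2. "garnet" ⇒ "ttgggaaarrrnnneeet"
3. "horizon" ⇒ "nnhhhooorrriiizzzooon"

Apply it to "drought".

Looking at the pairs, the operation is to repeat every character 3 times, then move the last 2 characters to the front (rotate right by 2).
Applying both steps to "drought": "dddrrrooouuuggghhhttt", then "ttdddrrrooouuuggghhht".

ttdddrrrooouuuggghhht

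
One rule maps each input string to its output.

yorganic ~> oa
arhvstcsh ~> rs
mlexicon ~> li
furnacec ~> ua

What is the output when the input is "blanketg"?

Looking at the pairs, the operation is to keep one character in every 3, starting at position 2 (positions 2nd, 5th, 8th, ...), then delete the last character.
For "blanketg", step one produces "lkg"; step two turns that into "lk".

lk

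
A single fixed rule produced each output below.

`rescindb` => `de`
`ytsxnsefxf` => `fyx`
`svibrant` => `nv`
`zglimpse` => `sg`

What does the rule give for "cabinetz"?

Each output is the input with this applied: swap the front and back halves of the string, then keep one character in every 3, starting at position 3 (positions 3rd, 6th, 9th, ...).
Working it through for "cabinetz": intermediate "netzcabi", final "ta".
(Check on "zglimpse": → "mpsezgli" → "sg" ✓)

ta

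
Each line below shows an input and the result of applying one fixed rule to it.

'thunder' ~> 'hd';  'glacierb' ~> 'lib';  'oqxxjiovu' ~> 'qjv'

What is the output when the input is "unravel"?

nv

Each output is the input with this applied: keep one character in every 3, starting at position 2 (positions 2nd, 5th, 8th, ...).
On "unravel" that produces "nv".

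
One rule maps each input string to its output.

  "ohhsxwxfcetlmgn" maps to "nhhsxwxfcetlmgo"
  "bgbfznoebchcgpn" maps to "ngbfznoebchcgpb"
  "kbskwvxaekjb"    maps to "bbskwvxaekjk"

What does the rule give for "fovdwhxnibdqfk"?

The transformation: swap the first and last characters.
Doing the same to "fovdwhxnibdqfk": "kovdwhxnibdqff".

kovdwhxnibdqff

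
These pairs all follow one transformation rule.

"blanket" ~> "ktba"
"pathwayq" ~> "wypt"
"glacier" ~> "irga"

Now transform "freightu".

The transformation: keep every other character starting from the first (positions 1st, 3rd, 5th, ...), then swap the front and back halves of the string.
On "freightu": the first step gives "fegt", and the second then gives "gtfe".

gtfe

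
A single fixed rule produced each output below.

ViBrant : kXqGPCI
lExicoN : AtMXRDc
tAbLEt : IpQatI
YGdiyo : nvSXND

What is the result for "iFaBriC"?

XuPqGXr

In each case the input is transformed by: flip the case of every letter, then shift every letter 11 places backward in the alphabet (wrapping around).
Working it through for "iFaBriC": intermediate "IfAbRIc", final "XuPqGXr".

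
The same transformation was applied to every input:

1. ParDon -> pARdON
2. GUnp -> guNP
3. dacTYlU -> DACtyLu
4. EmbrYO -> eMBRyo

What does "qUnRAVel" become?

Rule — flip the case of every letter.
So "qUnRAVel" becomes "QuNravEL".

QuNravEL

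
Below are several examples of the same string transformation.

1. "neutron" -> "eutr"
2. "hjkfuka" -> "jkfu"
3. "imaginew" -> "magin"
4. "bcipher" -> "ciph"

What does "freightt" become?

What's happening: move the first character to the end, then delete the last 3 characters.
Applying that to "freightt" gives "reigh".

reigh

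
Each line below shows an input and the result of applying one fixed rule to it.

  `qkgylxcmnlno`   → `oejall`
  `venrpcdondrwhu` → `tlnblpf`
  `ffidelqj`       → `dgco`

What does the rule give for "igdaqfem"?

gboc

The pattern: keep every other character starting from the first (positions 1st, 3rd, 5th, ...), then shift every letter 2 places backward in the alphabet (wrapping around).
Applying both steps to "igdaqfem": "idqe", then "gboc".
(Check on "qkgylxcmnlno": → "qglcnn" → "oejall" ✓)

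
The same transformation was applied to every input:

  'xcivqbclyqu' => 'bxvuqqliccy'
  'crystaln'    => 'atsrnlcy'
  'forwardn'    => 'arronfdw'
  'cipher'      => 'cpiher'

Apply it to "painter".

arpniet

The transformation: sort the characters into reverse alphabetical order, then swap the first and last characters.
Applying that to "painter" gives "arpniet".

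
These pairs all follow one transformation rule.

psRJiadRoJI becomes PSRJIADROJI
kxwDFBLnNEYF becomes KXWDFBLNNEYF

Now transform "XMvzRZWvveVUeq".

The rule is to convert every letter to uppercase.
Applying that to "XMvzRZWvveVUeq" gives "XMVZRZWVVEVUEQ".

XMVZRZWVVEVUEQ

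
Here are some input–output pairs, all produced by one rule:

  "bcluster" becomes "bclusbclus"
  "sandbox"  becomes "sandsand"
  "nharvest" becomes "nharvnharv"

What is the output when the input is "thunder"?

thunthun

The transformation: delete the last 3 characters, then write the whole string twice.
Working it through for "thunder": intermediate "thun", final "thunthun".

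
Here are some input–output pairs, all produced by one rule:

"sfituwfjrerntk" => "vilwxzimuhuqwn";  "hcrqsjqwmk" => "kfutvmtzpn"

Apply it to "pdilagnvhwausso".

Looking at the pairs, the operation is to shift every letter 3 places forward in the alphabet (wrapping around).
Doing the same to "pdilagnvhwausso": "sglodjqykzdxvvr".

sglodjqykzdxvvr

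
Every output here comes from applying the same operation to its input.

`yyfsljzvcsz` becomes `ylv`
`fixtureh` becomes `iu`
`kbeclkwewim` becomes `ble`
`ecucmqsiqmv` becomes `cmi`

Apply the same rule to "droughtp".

rg

The transformation: keep one character in every 3, starting at position 2 (positions 2nd, 5th, 8th, ...), then delete the last character.
Applying both steps to "droughtp": "rgp", then "rg".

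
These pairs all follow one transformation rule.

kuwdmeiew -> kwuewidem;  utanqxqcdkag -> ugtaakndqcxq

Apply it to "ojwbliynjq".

oqjjwnbyli

Rule — take characters alternately from the front and the back (1st, last, 2nd, 2nd-last, ...).
"ojwbliynjq" → "oqjjwnbyli".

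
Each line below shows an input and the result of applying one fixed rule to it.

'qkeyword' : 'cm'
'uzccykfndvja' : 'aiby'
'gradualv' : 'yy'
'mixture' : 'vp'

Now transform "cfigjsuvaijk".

gqyi

In each case the input is transformed by: shift every letter 2 places backward in the alphabet (wrapping around), then keep one character in every 3, starting at position 3 (positions 3rd, 6th, 9th, ...).
On "cfigjsuvaijk": the first step gives "adgehqstyghi", and the second then gives "gqyi".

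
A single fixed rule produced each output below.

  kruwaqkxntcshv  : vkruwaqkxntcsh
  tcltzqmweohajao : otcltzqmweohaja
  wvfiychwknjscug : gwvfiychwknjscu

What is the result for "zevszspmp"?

pzevszspm

The pattern: move the last character to the front.
Applying that to "zevszspmp" gives "pzevszspm".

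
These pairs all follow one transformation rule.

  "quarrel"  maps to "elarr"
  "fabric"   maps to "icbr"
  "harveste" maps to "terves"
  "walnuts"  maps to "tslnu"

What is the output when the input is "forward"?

What's happening: delete the first 2 characters, then move the last 2 characters to the front (rotate right by 2).
Starting from "forward": after the first operation, "rward"; after the second, "rdrwa".

rdrwa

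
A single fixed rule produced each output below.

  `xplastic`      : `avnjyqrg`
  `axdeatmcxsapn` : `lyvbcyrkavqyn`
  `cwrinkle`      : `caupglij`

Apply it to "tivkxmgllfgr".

Looking at the pairs, the operation is to shift every letter 2 places backward in the alphabet (wrapping around), then move the last character to the front.
"tivkxmgllfgr" → "rgtivkejjdep" → "prgtivkejjde".

prgtivkejjde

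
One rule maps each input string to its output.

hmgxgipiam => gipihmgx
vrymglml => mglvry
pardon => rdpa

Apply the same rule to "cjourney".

The rule is to delete the last 2 characters, then swap the front and back halves of the string.
For "cjourney", step one produces "cjourn"; step two turns that into "urncjo".
(Check on "pardon": → "pard" → "rdpa" ✓)

urncjo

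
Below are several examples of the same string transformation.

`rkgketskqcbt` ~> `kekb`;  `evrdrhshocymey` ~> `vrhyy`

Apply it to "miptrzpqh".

The rule is to keep one character in every 3, starting at position 2 (positions 2nd, 5th, 8th, ...).
On "miptrzpqh" that produces "irq".

irq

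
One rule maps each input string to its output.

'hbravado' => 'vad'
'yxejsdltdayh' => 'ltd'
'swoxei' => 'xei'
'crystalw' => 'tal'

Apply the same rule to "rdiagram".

Rule — swap the front and back halves of the string, then keep only the first 3 characters.
Working it through for "rdiagram": intermediate "gramrdia", final "gra".

gra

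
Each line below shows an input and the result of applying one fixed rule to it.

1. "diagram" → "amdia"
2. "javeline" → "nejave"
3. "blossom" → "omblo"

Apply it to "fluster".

What's happening: move the last 2 characters to the front (rotate right by 2), then delete the last 2 characters.
Applying both steps to "fluster": "erflust", then "erflu".

erflu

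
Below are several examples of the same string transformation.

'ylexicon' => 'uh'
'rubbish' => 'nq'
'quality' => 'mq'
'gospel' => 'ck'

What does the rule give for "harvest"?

dw

What's happening: shift every letter 4 places backward in the alphabet (wrapping around), then keep only the first 2 characters.
On "harvest" that produces "dw".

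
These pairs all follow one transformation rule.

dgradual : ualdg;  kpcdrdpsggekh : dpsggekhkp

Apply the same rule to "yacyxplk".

plkya

The rule is to move the first 2 characters to the end (rotate left by 2), then delete the first 3 characters.
On "yacyxplk": the first step gives "cyxplkya", and the second then gives "plkya".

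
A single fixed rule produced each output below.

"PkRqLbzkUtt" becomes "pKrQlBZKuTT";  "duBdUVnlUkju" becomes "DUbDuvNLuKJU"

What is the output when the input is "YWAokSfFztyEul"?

ywaOKsFfZTYeUL

Each output is the input with this applied: flip the case of every letter.
Doing the same to "YWAokSfFztyEul": "ywaOKsFfZTYeUL".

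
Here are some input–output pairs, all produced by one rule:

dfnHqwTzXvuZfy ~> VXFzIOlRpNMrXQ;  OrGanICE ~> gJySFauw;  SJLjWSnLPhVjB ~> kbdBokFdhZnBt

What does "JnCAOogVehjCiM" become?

bFusgGYnWZBuAe

Rule — shift every letter 8 places backward in the alphabet (wrapping around), then flip the case of every letter.
Starting from "JnCAOogVehjCiM": after the first operation, "BfUSGgyNwzbUaE"; after the second, "bFusgGYnWZBuAe".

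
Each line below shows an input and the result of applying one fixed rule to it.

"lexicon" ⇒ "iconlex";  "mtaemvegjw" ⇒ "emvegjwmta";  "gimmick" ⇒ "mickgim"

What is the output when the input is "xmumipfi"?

The rule is to move the first 3 characters to the end (rotate left by 3).
Doing the same to "xmumipfi": "mipfixmu".

mipfixmu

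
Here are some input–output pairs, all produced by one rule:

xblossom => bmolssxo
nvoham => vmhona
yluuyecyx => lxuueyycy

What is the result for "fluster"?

The rule is to swap the first and last characters, then swap each adjacent pair of characters (1↔2, 3↔4, ...).
So "fluster" becomes "lrsuetf".

lrsuetf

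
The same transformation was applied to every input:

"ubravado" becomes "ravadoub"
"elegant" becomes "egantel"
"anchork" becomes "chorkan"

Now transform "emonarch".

What's happening: move the first 2 characters to the end (rotate left by 2).
"emonarch" → "onarchem".

onarchem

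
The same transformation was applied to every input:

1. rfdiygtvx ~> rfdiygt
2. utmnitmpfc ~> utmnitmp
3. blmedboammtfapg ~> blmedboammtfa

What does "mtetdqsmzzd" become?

mtetdqsmz

The transformation: delete the last 2 characters.
On "mtetdqsmzzd" that produces "mtetdqsmz".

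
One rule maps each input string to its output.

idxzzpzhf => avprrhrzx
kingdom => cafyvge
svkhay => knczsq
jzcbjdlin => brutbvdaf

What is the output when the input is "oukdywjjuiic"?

gmcvqobbmaau

Rule — shift every letter 8 places backward in the alphabet (wrapping around).
On "oukdywjjuiic" that produces "gmcvqobbmaau".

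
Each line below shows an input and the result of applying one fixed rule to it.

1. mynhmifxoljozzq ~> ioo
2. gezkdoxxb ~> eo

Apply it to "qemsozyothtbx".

The pattern: keep only the vowels.
"qemsozyothtbx" → "eoo".

eoo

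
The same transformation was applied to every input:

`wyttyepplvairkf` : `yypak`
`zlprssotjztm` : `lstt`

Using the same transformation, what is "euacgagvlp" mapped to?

ugv

The rule is to keep one character in every 3, starting at position 2 (positions 2nd, 5th, 8th, ...).
On "euacgagvlp" that produces "ugv".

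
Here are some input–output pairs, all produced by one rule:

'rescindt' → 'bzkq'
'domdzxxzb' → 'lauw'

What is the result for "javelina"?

Rule — keep every other character starting from the second (positions 2nd, 4th, 6th, ...), then shift every letter 3 places backward in the alphabet (wrapping around).
Working it through for "javelina": intermediate "aeia", final "xbfx".

xbfx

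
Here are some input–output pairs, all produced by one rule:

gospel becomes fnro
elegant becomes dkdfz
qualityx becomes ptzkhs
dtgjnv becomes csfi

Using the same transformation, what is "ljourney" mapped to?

kintqm

The pattern: delete the last 2 characters, then shift every letter 1 place backward in the alphabet (wrapping around).
Applying both steps to "ljourney": "ljourn", then "kintqm".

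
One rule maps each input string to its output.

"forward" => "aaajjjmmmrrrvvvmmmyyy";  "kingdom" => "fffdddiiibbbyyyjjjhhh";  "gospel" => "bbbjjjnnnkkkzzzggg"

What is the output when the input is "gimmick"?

The transformation: shift every letter 5 places backward in the alphabet (wrapping around), then repeat every character 3 times.
For "gimmick", step one produces "bdhhdxf"; step two turns that into "bbbdddhhhhhhdddxxxfff".

bbbdddhhhhhhdddxxxfff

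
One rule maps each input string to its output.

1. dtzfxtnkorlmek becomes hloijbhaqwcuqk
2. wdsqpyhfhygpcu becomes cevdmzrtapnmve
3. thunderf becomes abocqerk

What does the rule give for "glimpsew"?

mpbtdifj

Looking at the pairs, the operation is to shift every letter 3 places backward in the alphabet (wrapping around), then swap the front and back halves of the string.
Working it through for "glimpsew": intermediate "difjmpbt", final "mpbtdifj".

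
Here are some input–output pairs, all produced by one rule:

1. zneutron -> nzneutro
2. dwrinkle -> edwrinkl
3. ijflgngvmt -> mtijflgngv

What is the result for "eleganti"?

ielegant

The pattern: move the first 3 characters to the end (rotate left by 3), then swap the front and back halves of the string.
"eleganti" → "gantiele" → "ielegant".
(Check on "dwrinkle": → "inkledwr" → "edwrinkl" ✓)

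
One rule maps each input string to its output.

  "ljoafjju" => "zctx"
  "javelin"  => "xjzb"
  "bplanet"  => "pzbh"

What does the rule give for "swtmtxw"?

ghhk

The pattern: keep every other character starting from the first (positions 1st, 3rd, 5th, ...), then shift every letter 12 places backward in the alphabet (wrapping around).
Applying both steps to "swtmtxw": "sttw", then "ghhk".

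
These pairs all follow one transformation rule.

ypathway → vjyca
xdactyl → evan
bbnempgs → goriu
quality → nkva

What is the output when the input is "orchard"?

In each case the input is transformed by: shift every letter 2 places forward in the alphabet (wrapping around), then delete the first 3 characters.
On "orchard": the first step gives "qtejctf", and the second then gives "jctf".

jctf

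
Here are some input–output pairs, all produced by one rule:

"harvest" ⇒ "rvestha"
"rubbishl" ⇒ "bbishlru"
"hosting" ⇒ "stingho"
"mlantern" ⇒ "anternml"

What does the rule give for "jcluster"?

Each output is the input with this applied: move the first 2 characters to the end (rotate left by 2).
On "jcluster" that produces "lusterjc".

lusterjc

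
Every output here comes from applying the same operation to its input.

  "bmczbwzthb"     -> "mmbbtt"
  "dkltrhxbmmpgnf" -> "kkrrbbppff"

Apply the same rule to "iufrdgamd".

uuddmm

Each output is the input with this applied: keep one character in every 3, starting at position 2 (positions 2nd, 5th, 8th, ...), then double every character.
Doing the same to "iufrdgamd": "uuddmm".
(Check on "bmczbwzthb": → "mbt" → "mmbbtt" ✓)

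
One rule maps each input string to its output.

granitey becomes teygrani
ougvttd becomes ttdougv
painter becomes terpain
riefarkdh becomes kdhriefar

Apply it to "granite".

itegran

The rule is to move the last 3 characters to the front (rotate right by 3).
On "granite" that produces "itegran".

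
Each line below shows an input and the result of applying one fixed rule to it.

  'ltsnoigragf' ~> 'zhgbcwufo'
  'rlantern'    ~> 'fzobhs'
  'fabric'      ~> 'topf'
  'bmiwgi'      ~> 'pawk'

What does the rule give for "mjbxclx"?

The rule is to shift every letter 12 places backward in the alphabet (wrapping around), then delete the last 2 characters.
For "mjbxclx" the result is "axplq".
(Check on "bmiwgi": → "pawkuw" → "pawk" ✓)

axplq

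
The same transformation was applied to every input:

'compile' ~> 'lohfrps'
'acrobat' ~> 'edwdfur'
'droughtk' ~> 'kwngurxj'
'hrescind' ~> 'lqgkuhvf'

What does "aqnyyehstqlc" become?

Looking at the pairs, the operation is to shift every letter 3 places forward in the alphabet (wrapping around), then move the last 3 characters to the front (rotate right by 3).
"aqnyyehstqlc" → "dtqbbhkvwtof" → "tofdtqbbhkvw".

tofdtqbbhkvw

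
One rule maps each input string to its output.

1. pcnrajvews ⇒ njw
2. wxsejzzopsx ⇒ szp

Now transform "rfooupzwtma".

In each case the input is transformed by: keep one character in every 3, starting at position 3 (positions 3rd, 6th, 9th, ...).
Doing the same to "rfooupzwtma": "opt".

opt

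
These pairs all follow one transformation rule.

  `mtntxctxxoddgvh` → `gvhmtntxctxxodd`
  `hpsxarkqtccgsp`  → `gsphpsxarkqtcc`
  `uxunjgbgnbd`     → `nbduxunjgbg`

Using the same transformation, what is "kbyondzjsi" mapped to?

jsikbyondz

In each case the input is transformed by: move the last 3 characters to the front (rotate right by 3).
For "kbyondzjsi" the result is "jsikbyondz".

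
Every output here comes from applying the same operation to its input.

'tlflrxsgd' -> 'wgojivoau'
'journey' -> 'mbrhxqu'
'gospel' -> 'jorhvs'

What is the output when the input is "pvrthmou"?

In each case the input is transformed by: take characters alternately from the front and the back (1st, last, 2nd, 2nd-last, ...), then shift every letter 3 places forward in the alphabet (wrapping around).
"pvrthmou" → "puvormth" → "sxyrupwk".

sxyrupwk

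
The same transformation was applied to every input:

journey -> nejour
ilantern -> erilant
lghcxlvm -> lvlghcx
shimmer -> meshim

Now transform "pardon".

The rule is to delete the last character, then move the last 2 characters to the front (rotate right by 2).
Applying both steps to "pardon": "pardo", then "dopar".

dopar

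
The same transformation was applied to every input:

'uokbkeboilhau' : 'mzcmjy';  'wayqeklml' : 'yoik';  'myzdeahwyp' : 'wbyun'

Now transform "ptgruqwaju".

rpoys

Each output is the input with this applied: keep every other character starting from the second (positions 2nd, 4th, 6th, ...), then shift every letter 2 places backward in the alphabet (wrapping around).
On "ptgruqwaju": the first step gives "trqau", and the second then gives "rpoys".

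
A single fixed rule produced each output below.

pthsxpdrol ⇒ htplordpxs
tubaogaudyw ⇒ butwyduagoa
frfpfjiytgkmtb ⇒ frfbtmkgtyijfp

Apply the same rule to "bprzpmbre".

rpberbmpz

Each output is the input with this applied: reverse the string, then move the last 3 characters to the front (rotate right by 3).
Applying both steps to "bprzpmbre": "erbmpzrpb", then "rpberbmpz".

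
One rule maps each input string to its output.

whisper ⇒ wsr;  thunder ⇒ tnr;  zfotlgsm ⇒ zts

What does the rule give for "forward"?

fwd

Rule — keep one character in every 3, starting at position 1 (positions 1st, 4th, 7th, ...).
Doing the same to "forward": "fwd".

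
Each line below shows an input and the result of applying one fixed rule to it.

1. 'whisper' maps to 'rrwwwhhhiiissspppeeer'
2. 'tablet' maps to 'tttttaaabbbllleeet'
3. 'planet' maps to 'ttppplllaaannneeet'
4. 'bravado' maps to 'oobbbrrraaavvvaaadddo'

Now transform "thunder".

Rule — repeat every character 3 times, then move the last 2 characters to the front (rotate right by 2).
For "thunder", step one produces "ttthhhuuunnndddeeerrr"; step two turns that into "rrttthhhuuunnndddeeer".

rrttthhhuuunnndddeeer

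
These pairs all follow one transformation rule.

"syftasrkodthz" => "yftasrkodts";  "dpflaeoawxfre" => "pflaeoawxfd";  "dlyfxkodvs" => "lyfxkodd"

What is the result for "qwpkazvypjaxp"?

wpkazvypjaq

Each output is the input with this applied: delete the last 2 characters, then move the first character to the end.
Starting from "qwpkazvypjaxp": after the first operation, "qwpkazvypja"; after the second, "wpkazvypjaq".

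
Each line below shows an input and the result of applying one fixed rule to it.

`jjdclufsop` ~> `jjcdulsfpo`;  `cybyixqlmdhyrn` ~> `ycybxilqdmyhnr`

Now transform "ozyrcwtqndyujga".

What's happening: swap each adjacent pair of characters (1↔2, 3↔4, ...).
On "ozyrcwtqndyujga" that produces "zorywcqtdnuygja".

zorywcqtdnuygja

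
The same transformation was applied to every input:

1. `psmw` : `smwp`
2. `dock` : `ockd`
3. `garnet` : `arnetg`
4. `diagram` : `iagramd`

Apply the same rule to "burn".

Rule — move the first character to the end.
Applying that to "burn" gives "urnb".

urnb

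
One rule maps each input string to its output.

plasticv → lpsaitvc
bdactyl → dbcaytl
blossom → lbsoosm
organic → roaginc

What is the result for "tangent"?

atgnnet

Looking at the pairs, the operation is to swap each adjacent pair of characters (1↔2, 3↔4, ...).
For "tangent" the result is "atgnnet".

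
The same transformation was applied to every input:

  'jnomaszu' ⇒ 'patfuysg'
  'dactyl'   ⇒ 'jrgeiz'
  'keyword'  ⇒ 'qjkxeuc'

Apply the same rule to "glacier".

mxrkgoi

The rule is to shift every letter 6 places forward in the alphabet (wrapping around), then take characters alternately from the front and the back (1st, last, 2nd, 2nd-last, ...).
Working it through for "glacier": intermediate "mrgiokx", final "mxrkgoi".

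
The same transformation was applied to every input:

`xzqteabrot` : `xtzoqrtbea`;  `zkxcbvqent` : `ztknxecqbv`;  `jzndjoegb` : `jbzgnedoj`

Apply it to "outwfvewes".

osuetwwefv

Looking at the pairs, the operation is to take characters alternately from the front and the back (1st, last, 2nd, 2nd-last, ...).
"outwfvewes" → "osuetwwefv".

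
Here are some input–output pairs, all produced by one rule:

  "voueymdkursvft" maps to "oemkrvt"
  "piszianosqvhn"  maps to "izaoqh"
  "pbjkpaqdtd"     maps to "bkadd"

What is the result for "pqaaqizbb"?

The rule is to keep every other character starting from the second (positions 2nd, 4th, 6th, ...).
Applying that to "pqaaqizbb" gives "qaib".

qaib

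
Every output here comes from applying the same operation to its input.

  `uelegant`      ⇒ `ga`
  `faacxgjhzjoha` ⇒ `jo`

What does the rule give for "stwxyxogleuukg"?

uu

Each output is the input with this applied: move the last 2 characters to the front (rotate right by 2), then keep only the last 2 characters.
Applying both steps to "stwxyxogleuukg": "kgstwxyxogleuu", then "uu".
(Check on "uelegant": → "ntuelega" → "ga" ✓)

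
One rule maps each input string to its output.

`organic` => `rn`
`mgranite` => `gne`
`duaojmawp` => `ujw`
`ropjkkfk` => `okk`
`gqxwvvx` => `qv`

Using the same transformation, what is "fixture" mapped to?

iu

Each output is the input with this applied: keep one character in every 3, starting at position 2 (positions 2nd, 5th, 8th, ...).
So "fixture" becomes "iu".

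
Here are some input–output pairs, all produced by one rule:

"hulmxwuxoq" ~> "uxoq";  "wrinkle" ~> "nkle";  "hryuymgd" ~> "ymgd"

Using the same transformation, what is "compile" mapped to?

The pattern: keep only the last 4 characters.
Doing the same to "compile": "pile".

pile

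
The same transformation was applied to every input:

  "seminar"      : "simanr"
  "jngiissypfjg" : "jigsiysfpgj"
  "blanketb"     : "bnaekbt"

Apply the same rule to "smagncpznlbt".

sgacnzplntb

In each case the input is transformed by: swap each adjacent pair of characters (1↔2, 3↔4, ...), then delete the first character.
Starting from "smagncpznlbt": after the first operation, "msgacnzplntb"; after the second, "sgacnzplntb".
(Check on "jngiissypfjg": → "njigsiysfpgj" → "jigsiysfpgj" ✓)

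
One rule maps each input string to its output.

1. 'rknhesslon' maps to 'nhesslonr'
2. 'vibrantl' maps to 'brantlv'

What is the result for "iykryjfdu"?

Looking at the pairs, the operation is to move the first character to the end, then delete the first character.
Starting from "iykryjfdu": after the first operation, "ykryjfdui"; after the second, "kryjfdui".

kryjfdui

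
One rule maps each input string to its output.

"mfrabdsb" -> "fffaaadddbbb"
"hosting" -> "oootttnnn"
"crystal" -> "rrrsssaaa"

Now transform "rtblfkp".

Looking at the pairs, the operation is to keep every other character starting from the second (positions 2nd, 4th, 6th, ...), then repeat every character 3 times.
On "rtblfkp": the first step gives "tlk", and the second then gives "tttlllkkk".

tttlllkkk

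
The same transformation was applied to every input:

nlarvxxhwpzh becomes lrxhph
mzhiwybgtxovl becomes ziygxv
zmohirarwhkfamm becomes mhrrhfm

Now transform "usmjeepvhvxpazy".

Looking at the pairs, the operation is to keep every other character starting from the second (positions 2nd, 4th, 6th, ...).
On "usmjeepvhvxpazy" that produces "sjevvpz".

sjevvpz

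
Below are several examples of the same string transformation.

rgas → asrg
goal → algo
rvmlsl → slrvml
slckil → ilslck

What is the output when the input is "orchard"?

The transformation: move the last 2 characters to the front (rotate right by 2).
Applying that to "orchard" gives "rdorcha".

rdorcha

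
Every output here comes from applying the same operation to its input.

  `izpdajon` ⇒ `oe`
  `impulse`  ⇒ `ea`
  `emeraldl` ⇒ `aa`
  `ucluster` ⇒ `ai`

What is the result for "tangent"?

ii

Looking at the pairs, the operation is to shift every letter 11 places backward in the alphabet (wrapping around), then keep only the vowels.
Working it through for "tangent": intermediate "ipcvtci", final "ii".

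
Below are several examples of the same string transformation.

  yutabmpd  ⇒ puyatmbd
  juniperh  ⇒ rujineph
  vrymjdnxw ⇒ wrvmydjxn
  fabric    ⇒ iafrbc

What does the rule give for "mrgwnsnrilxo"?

xrmwgsnrnlio

Each output is the input with this applied: swap each adjacent pair of characters (1↔2, 3↔4, ...), then move the last character to the front.
Starting from "mrgwnsnrilxo": after the first operation, "rmwgsnrnliox"; after the second, "xrmwgsnrnlio".
(Check on "yutabmpd": → "uyatmbdp" → "puyatmbd" ✓)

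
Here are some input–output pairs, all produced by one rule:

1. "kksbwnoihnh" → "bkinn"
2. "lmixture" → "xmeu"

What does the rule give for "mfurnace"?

rfea

The pattern: keep every other character starting from the second (positions 2nd, 4th, 6th, ...), then swap each adjacent pair of characters (1↔2, 3↔4, ...).
On "mfurnace": the first step gives "frae", and the second then gives "rfea".
(Check on "lmixture": → "mxue" → "xmeu" ✓)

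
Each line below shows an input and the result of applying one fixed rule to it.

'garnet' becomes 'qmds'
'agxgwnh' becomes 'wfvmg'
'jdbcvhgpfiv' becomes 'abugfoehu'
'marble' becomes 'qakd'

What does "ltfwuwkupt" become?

evtvjtos

The pattern: shift every letter 1 place backward in the alphabet (wrapping around), then delete the first 2 characters.
For "ltfwuwkupt", step one produces "ksevtvjtos"; step two turns that into "evtvjtos".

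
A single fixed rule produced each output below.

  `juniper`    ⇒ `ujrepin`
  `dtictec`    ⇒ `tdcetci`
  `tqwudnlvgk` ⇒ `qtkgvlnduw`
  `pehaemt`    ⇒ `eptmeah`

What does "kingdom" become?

ikmodgn

Rule — move the first 2 characters to the end (rotate left by 2), then reverse the string.
For "kingdom", step one produces "ngdomki"; step two turns that into "ikmodgn".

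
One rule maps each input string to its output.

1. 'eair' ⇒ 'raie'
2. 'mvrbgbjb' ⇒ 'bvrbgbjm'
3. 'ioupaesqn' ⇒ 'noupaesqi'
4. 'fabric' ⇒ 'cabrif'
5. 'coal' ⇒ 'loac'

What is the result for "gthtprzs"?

The rule is to swap the first and last characters.
"gthtprzs" → "sthtprzg".

sthtprzg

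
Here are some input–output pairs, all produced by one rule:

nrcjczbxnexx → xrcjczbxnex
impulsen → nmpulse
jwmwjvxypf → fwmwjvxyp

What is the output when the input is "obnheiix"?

Each output is the input with this applied: delete the first character, then move the last character to the front.
Working it through for "obnheiix": intermediate "bnheiix", final "xbnheii".

xbnheii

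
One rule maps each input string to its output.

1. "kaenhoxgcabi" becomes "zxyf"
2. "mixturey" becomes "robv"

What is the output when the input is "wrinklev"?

What's happening: shift every letter 3 places backward in the alphabet (wrapping around), then keep only the last 4 characters.
So "wrinklev" becomes "hibs".

hibs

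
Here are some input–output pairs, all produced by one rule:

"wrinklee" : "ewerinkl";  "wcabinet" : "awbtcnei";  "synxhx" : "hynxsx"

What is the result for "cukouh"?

In each case the input is transformed by: sort the characters into alphabetical order, then take characters alternately from the front and the back (1st, last, 2nd, 2nd-last, ...).
For "cukouh", step one produces "chkouu"; step two turns that into "cuhuko".

cuhuko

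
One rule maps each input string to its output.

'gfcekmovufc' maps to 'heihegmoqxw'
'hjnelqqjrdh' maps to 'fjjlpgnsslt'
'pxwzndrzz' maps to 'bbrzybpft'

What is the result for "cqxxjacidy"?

The pattern: shift every letter 2 places forward in the alphabet (wrapping around), then move the last 2 characters to the front (rotate right by 2).
"cqxxjacidy" → "faeszzlcek".

faeszzlcek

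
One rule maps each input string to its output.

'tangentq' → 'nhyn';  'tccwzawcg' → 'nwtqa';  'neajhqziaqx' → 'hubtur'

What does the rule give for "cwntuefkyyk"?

The pattern: shift every letter 6 places backward in the alphabet (wrapping around), then keep every other character starting from the first (positions 1st, 3rd, 5th, ...).
For "cwntuefkyyk", step one produces "wqhnoyzesse"; step two turns that into "whozse".

whozse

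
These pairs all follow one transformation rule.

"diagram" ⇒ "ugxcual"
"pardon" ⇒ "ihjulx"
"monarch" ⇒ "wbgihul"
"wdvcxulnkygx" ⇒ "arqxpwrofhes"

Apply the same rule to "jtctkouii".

The rule is to shift every letter 6 places backward in the alphabet (wrapping around), then move the last 2 characters to the front (rotate right by 2).
So "jtctkouii" becomes "ccdnwneio".

ccdnwneio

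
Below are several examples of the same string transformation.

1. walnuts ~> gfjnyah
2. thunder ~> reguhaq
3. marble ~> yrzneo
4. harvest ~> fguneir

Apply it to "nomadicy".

plabznqv

Each output is the input with this applied: move the last 2 characters to the front (rotate right by 2), then shift every letter 13 places forward in the alphabet (wrapping around) — i.e. ROT13.
For "nomadicy", step one produces "cynomadi"; step two turns that into "plabznqv".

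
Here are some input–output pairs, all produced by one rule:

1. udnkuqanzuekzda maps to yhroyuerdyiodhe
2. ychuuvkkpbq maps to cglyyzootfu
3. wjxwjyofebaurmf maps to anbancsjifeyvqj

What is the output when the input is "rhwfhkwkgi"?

vlajloaokm

The transformation: shift every letter 4 places forward in the alphabet (wrapping around).
So "rhwfhkwkgi" becomes "vlajloaokm".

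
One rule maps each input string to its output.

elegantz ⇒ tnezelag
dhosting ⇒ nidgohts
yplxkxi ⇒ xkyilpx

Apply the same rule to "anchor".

The pattern: move the last 3 characters to the front (rotate right by 3), then swap each adjacent pair of characters (1↔2, 3↔4, ...).
On "anchor": the first step gives "horanc", and the second then gives "oharcn".
(Check on "dhosting": → "ingdhost" → "nidgohts" ✓)

oharcn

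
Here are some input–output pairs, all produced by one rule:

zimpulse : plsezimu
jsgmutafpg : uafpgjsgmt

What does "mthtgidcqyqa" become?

icqyqamthtgd

The pattern: swap the front and back halves of the string, then swap the first and last characters.
Starting from "mthtgidcqyqa": after the first operation, "dcqyqamthtgi"; after the second, "icqyqamthtgd".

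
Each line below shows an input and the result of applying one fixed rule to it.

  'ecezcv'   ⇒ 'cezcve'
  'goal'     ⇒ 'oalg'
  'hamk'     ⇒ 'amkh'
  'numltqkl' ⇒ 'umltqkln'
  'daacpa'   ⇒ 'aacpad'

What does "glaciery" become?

lacieryg

What's happening: move the first character to the end.
On "glaciery" that produces "lacieryg".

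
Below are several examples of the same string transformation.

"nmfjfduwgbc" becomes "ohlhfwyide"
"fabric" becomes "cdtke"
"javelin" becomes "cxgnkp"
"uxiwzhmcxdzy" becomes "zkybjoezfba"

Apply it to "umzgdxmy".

The pattern: delete the first character, then shift every letter 2 places forward in the alphabet (wrapping around).
On "umzgdxmy" that produces "obifzoa".

obifzoa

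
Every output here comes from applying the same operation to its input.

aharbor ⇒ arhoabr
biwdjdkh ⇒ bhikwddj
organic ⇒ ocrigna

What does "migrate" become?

meitgar

Each output is the input with this applied: take characters alternately from the front and the back (1st, last, 2nd, 2nd-last, ...).
For "migrate" the result is "meitgar".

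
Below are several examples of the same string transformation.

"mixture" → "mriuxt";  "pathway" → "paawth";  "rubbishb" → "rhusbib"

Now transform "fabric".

fiarb

The rule is to delete the last character, then take characters alternately from the front and the back (1st, last, 2nd, 2nd-last, ...).
Working it through for "fabric": intermediate "fabri", final "fiarb".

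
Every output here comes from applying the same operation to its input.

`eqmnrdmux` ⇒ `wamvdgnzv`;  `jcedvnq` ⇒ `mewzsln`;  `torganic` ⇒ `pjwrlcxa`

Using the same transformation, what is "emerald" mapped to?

ajumnvn

Each output is the input with this applied: shift every letter 9 places forward in the alphabet (wrapping around), then move the first 3 characters to the end (rotate left by 3).
On "emerald": the first step gives "nvnajum", and the second then gives "ajumnvn".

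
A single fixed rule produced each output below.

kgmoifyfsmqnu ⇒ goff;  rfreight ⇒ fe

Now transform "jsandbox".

sn

Each output is the input with this applied: keep every other character starting from the second (positions 2nd, 4th, 6th, ...), then delete the last 2 characters.
Working it through for "jsandbox": intermediate "snbx", final "sn".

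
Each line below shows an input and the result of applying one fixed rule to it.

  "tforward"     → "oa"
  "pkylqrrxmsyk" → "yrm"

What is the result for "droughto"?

The rule is to delete the last character, then keep one character in every 3, starting at position 3 (positions 3rd, 6th, 9th, ...).
Applying that to "droughto" gives "oh".

oh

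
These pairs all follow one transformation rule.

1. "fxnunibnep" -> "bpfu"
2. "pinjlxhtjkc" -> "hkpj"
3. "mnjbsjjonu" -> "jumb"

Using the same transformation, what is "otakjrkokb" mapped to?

The rule is to keep one character in every 3, starting at position 1 (positions 1st, 4th, 7th, ...), then move the first 2 characters to the end (rotate left by 2).
"otakjrkokb" → "okkb" → "kbok".

kbok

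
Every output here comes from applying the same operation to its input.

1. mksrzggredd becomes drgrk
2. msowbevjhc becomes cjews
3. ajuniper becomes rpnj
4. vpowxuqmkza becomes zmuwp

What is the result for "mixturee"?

erti

The pattern: keep every other character starting from the second (positions 2nd, 4th, 6th, ...), then reverse the string.
"mixturee" → "itre" → "erti".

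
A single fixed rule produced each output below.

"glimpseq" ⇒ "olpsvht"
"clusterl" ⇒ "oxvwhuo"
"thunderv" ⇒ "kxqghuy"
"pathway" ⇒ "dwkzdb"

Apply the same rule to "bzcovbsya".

cfryevbd

The transformation: delete the first character, then shift every letter 3 places forward in the alphabet (wrapping around).
So "bzcovbsya" becomes "cfryevbd".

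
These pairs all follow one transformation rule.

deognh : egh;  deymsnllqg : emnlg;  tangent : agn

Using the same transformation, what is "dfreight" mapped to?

What's happening: keep every other character starting from the second (positions 2nd, 4th, 6th, ...).
So "dfreight" becomes "fegt".

fegt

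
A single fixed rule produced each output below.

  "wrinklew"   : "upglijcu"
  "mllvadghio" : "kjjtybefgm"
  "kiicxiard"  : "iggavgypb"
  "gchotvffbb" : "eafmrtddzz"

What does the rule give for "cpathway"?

anyrfuyw

The rule is to shift every letter 2 places backward in the alphabet (wrapping around).
On "cpathway" that produces "anyrfuyw".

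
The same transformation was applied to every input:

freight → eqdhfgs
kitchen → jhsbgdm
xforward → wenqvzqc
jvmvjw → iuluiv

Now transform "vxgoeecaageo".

uwfnddbzzfdn

What's happening: shift every letter 1 place backward in the alphabet (wrapping around).
Applying that to "vxgoeecaageo" gives "uwfnddbzzfdn".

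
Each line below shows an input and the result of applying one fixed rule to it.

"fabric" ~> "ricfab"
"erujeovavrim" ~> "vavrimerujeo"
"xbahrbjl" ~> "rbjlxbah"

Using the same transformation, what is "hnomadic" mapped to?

adichnom

Each output is the input with this applied: swap the front and back halves of the string.
So "hnomadic" becomes "adichnom".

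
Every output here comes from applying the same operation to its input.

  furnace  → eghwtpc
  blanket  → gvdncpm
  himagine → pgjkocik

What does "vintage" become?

igxkpvc

What's happening: shift every letter 2 places forward in the alphabet (wrapping around), then move the last 2 characters to the front (rotate right by 2).
Working it through for "vintage": intermediate "xkpvcig", final "igxkpvc".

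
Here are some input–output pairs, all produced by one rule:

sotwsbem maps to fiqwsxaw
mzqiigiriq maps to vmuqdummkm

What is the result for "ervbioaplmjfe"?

njiivzfmsetpq

Looking at the pairs, the operation is to move the last 3 characters to the front (rotate right by 3), then shift every letter 4 places forward in the alphabet (wrapping around).
Starting from "ervbioaplmjfe": after the first operation, "jfeervbioaplm"; after the second, "njiivzfmsetpq".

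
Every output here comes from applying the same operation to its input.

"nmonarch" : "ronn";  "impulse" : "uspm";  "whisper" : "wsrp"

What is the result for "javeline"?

vnlj

Rule — sort the characters into reverse alphabetical order, then keep only the first 4 characters.
Starting from "javeline": after the first operation, "vnljieea"; after the second, "vnlj".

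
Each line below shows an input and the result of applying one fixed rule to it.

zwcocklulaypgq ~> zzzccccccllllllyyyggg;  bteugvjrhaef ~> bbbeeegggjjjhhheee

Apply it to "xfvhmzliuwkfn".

The rule is to keep every other character starting from the first (positions 1st, 3rd, 5th, ...), then repeat every character 3 times.
Applying both steps to "xfvhmzliuwkfn": "xvmlukn", then "xxxvvvmmmllluuukkknnn".

xxxvvvmmmllluuukkknnn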